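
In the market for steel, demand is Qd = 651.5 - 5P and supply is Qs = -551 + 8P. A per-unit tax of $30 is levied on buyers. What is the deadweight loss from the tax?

Pre-tax equilibrium: P* = 92.5, Q* = 189.
Tax on buyers shifts demand to Qd = 651.5 − 5(P + 30) = 501.5 - 5P.
501.5 - 5P = -551 + 8P gives seller price Ps = 2105/26; buyers pay Pb = 2105/26 + 30 = 2885/26.
New quantity: Q = 651.5 − 5(2885/26) = 1257/13.
DWL = ½ × 30 × (189 − 1257/13) = 18000/13.

Deadweight loss = 18000/13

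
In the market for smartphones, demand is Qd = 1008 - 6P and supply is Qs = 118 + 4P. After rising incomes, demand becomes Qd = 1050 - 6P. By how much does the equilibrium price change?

ΔP = 4.2

Original equilibrium: P* = 89, Q* = 474.
New equilibrium: 1050 - 6P = 118 + 4P, so 932 = 10P and P' = 93.2; Q' = 1050 − 6(93.2) = 490.8.
Change in price: 93.2 − 89 = 4.2.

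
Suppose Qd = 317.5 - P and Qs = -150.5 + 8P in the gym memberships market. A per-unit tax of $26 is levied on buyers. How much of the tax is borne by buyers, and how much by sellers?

Buyers bear 208/9, sellers bear 26/9

Pre-tax equilibrium: P* = 52, Q* = 265.5.
Tax on buyers shifts demand to Qd = 317.5 − 1(P + 26) = 291.5 - P.
291.5 - P = -150.5 + 8P gives seller price Ps = 442/9; buyers pay Pb = 442/9 + 26 = 676/9.
New quantity: Q = 317.5 − 1(676/9) = 4363/18.
Buyer burden = 676/9 − 52 = 208/9; seller burden = 52 − 442/9 = 26/9.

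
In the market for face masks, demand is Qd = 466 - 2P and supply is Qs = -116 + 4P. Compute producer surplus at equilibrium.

Producer surplus = 9248

Equilibrium: 466 - 2P = -116 + 4P gives P* = 97, Q* = 272.
Supply starts at P = 29 (where Qs = 0).
PS = ½(97 − 29)(272) = 9248.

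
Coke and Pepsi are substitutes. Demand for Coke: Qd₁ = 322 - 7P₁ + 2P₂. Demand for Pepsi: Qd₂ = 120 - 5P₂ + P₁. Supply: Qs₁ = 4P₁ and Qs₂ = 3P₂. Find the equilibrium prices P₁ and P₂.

P₁ = 1408/43, P₂ = 821/43

Market 1: 322 - 7P₁ + 2P₂ = 4P₁ → 11P₁ - 2P₂ = 322.
Market 2: 8P₂ - P₁ = 120.
Eliminating P₂: 8×(1) + 2×(2) gives 86P₁ = 2816, so P₁ = 1408/43.
Back-substitute into (2): P₂ = (120 + 1×1408/43) / 8 = 821/43.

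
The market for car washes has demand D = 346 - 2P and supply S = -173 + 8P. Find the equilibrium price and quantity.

P* = 51.9, Q* = 242.2

Set D = S: 346 - 2P = -173 + 8P.
519 = 10P, so P* = 51.9.
Q* = 346 − 2(51.9) = 242.2.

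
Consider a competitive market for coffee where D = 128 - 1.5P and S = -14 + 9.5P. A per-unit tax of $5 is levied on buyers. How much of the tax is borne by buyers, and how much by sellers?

Pre-tax equilibrium: P* = 142/11, Q* = 1195/11.
Tax on buyers shifts demand to D = 128 − 1.5(P + 5) = 120.5 - 1.5P.
120.5 - 1.5P = -14 + 9.5P gives seller price Ps = 269/22; buyers pay Pb = 269/22 + 5 = 379/22.
New quantity: Q = 128 − 1.5(379/22) = 4495/44.
Buyer burden = 379/22 − 142/11 = 95/22; seller burden = 142/11 − 269/22 = 15/22.

Buyers bear 95/22, sellers bear 15/22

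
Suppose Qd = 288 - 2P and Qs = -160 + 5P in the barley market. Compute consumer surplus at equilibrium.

Equilibrium: 288 - 2P = -160 + 5P gives P* = 64, Q* = 160.
Demand choke price (Qd = 0): P = 144.
CS = ½(144 − 64)(160) = 6400.

Consumer surplus = 6400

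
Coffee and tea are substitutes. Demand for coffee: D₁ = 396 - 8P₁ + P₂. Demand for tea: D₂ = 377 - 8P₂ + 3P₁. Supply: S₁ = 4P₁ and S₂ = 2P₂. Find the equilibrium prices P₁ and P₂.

P₁ = 4337/117, P₂ = 1904/39

Market 1: 396 - 8P₁ + P₂ = 4P₁ → 12P₁ - P₂ = 396.
Market 2: 10P₂ - 3P₁ = 377.
Eliminating P₂: 10×(1) + 1×(2) gives 117P₁ = 4337, so P₁ = 4337/117.
Back-substitute into (2): P₂ = (377 + 3×4337/117) / 10 = 1904/39.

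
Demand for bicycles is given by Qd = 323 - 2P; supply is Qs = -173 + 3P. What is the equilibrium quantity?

Q* = 124.6

Set Qd = Qs: 323 - 2P = -173 + 3P.
496 = 5P, so P* = 99.2.
Q* = 323 − 2(99.2) = 124.6.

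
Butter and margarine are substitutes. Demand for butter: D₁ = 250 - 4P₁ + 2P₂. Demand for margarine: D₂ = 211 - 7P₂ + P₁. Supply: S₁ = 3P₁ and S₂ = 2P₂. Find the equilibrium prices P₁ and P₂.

Market 1: 250 - 4P₁ + 2P₂ = 3P₁ → 7P₁ - 2P₂ = 250.
Market 2: 9P₂ - P₁ = 211.
Eliminating P₂: 9×(1) + 2×(2) gives 61P₁ = 2672, so P₁ = 2672/61.
Back-substitute into (2): P₂ = (211 + 1×2672/61) / 9 = 1727/61.

P₁ = 2672/61, P₂ = 1727/61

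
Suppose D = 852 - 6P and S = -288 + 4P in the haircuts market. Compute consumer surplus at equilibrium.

Equilibrium: 852 - 6P = -288 + 4P gives P* = 114, Q* = 168.
Demand choke price (D = 0): P = 142.
CS = ½(142 − 114)(168) = 2352.

Consumer surplus = 2352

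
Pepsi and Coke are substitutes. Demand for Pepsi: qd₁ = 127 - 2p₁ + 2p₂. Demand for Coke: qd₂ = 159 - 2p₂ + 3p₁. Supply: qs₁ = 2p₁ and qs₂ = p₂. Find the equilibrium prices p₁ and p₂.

Market 1: 127 - 2p₁ + 2p₂ = 2p₁ → 4p₁ - 2p₂ = 127.
Market 2: 3p₂ - 3p₁ = 159.
Eliminating p₂: 3×(1) + 2×(2) gives 6p₁ = 699, so p₁ = 116.5.
Back-substitute into (2): p₂ = (159 + 3×116.5) / 3 = 169.5.

p₁ = 116.5, p₂ = 169.5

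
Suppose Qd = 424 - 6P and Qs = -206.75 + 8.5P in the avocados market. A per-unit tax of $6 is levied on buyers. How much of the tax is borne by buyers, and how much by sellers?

Pre-tax equilibrium: P* = 43.5, Q* = 163.
Tax on buyers shifts demand to Qd = 424 − 6(P + 6) = 388 - 6P.
388 - 6P = -206.75 + 8.5P gives seller price Ps = 2379/58; buyers pay Pb = 2379/58 + 6 = 2727/58.
New quantity: Q = 424 − 6(2727/58) = 4115/29.
Buyer burden = 2727/58 − 43.5 = 102/29; seller burden = 43.5 − 2379/58 = 72/29.

Buyers bear 102/29, sellers bear 72/29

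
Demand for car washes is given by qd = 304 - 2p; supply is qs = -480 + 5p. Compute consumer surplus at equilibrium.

Equilibrium: 304 - 2p = -480 + 5p gives p* = 112, q* = 80.
Demand choke price (qd = 0): p = 152.
CS = ½(152 − 112)(80) = 1600.

Consumer surplus = 1600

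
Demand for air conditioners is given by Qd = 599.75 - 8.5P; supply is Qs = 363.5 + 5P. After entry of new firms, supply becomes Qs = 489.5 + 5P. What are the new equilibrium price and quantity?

P' = 49/6, Q' = 1591/3

Original equilibrium: P* = 17.5, Q* = 451.
New equilibrium: 599.75 - 8.5P = 489.5 + 5P, so 110.25 = 13.5P and P' = 49/6; Q' = 599.75 − 8.5(49/6) = 1591/3.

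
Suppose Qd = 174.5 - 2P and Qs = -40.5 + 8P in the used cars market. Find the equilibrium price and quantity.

P* = 21.5, Q* = 131.5

Set Qd = Qs: 174.5 - 2P = -40.5 + 8P.
215 = 10P, so P* = 21.5.
Q* = 174.5 − 2(21.5) = 131.5.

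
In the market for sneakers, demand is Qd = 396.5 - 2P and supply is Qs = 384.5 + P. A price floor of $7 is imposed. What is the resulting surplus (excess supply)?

Surplus = 9

Equilibrium price would be P* = 4, so the floor at 7 binds.
At P = 7: Qd = 382.5, Qs = 391.5.
Surplus = 391.5 − 382.5 = 9.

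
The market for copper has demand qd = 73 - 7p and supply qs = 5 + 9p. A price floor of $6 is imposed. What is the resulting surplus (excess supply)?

Surplus = 28

Equilibrium price would be p* = 4.25, so the floor at 6 binds.
At p = 6: qd = 31, qs = 59.
Surplus = 59 − 31 = 28.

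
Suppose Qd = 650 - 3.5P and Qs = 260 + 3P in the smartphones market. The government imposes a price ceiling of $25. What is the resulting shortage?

Equilibrium price would be P* = 60, so the ceiling at 25 binds.
At P = 25: Qd = 650 − 3.5(25) = 562.5, Qs = 260 + 3(25) = 335.
Shortage = 562.5 − 335 = 227.5.

Shortage = 227.5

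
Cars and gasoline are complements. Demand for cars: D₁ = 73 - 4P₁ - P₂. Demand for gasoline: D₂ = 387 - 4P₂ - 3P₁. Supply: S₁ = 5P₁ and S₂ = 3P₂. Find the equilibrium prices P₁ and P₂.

Market 1: 73 - 4P₁ - P₂ = 5P₁ → 9P₁ + P₂ = 73.
Market 2: 7P₂ + 3P₁ = 387.
Eliminating P₂: 7×(1) − 1×(2) gives 60P₁ = 124, so P₁ = 31/15.
Back-substitute into (2): P₂ = (387 − 3×31/15) / 7 = 54.4.

P₁ = 31/15, P₂ = 54.4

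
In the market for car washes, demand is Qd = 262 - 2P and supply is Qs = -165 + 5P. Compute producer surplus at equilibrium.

Producer surplus = 1960

Equilibrium: 262 - 2P = -165 + 5P gives P* = 61, Q* = 140.
Supply starts at P = 33 (where Qs = 0).
PS = ½(61 − 33)(140) = 1960.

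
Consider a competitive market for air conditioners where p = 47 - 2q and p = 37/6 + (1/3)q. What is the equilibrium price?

p* = 12

Set the two price expressions equal: 47 - 2q = 37/6 + (1/3)q.
245/6 = (7/3)q, so q* = 17.5.
p* = 47 − (2)(17.5) = 12.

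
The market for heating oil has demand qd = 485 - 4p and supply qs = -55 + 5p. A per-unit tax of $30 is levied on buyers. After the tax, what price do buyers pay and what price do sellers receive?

Buyers pay 230/3, sellers receive 140/3

Pre-tax equilibrium: p* = 60, q* = 245.
Tax on buyers shifts demand to qd = 485 − 4(p + 30) = 365 - 4p.
365 - 4p = -55 + 5p gives seller price ps = 140/3; buyers pay pb = 140/3 + 30 = 230/3.
New quantity: q = 485 − 4(230/3) = 535/3.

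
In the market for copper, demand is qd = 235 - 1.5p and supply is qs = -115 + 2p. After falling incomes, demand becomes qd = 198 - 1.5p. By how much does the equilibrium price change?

Original equilibrium: p* = 100, q* = 85.
New equilibrium: 198 - 1.5p = -115 + 2p, so 313 = 3.5p and p' = 626/7; q' = 198 − 1.5(626/7) = 447/7.
Change in price: 626/7 − 100 = -74/7.

Δp = -74/7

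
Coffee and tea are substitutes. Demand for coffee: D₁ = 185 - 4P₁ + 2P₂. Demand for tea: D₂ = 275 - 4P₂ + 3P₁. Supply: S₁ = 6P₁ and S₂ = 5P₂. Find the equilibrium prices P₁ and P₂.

P₁ = 2215/84, P₂ = 3305/84

Market 1: 185 - 4P₁ + 2P₂ = 6P₁ → 10P₁ - 2P₂ = 185.
Market 2: 9P₂ - 3P₁ = 275.
Eliminating P₂: 9×(1) + 2×(2) gives 84P₁ = 2215, so P₁ = 2215/84.
Back-substitute into (2): P₂ = (275 + 3×2215/84) / 9 = 3305/84.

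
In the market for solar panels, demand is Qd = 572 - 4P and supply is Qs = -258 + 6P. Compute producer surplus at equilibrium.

Equilibrium: 572 - 4P = -258 + 6P gives P* = 83, Q* = 240.
Supply starts at P = 43 (where Qs = 0).
PS = ½(83 − 43)(240) = 4800.

Producer surplus = 4800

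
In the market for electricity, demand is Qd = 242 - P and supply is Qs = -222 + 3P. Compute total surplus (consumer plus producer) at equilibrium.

Total surplus = 10584

Equilibrium: 242 - P = -222 + 3P gives P* = 116, Q* = 126.
Demand choke price: P = 242; supply starts at P = 74.
CS = ½(242 − 116)(126) = 7938; PS = ½(116 − 74)(126) = 2646.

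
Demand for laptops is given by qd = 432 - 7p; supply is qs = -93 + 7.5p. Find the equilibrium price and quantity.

p* = 1050/29, q* = 5178/29

Set qd = qs: 432 - 7p = -93 + 7.5p.
525 = 14.5p, so p* = 1050/29.
q* = 432 − 7(1050/29) = 5178/29.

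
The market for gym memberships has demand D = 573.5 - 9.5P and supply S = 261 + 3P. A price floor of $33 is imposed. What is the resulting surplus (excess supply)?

Surplus = 100

Equilibrium price would be P* = 25, so the floor at 33 binds.
At P = 33: D = 260, S = 360.
Surplus = 360 − 260 = 100.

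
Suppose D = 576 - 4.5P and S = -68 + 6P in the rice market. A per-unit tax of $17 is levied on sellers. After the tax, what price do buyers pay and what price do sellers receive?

Buyers pay 1492/21, sellers receive 1135/21

Pre-tax equilibrium: P* = 184/3, Q* = 300.
Tax on sellers shifts supply to S = -68 + 6(P − 17) = -170 + 6P.
576 - 4.5P = -170 + 6P gives buyer price Pb = 1492/21; sellers receive Ps = 1492/21 − 17 = 1135/21.
New quantity: Q = 576 − 4.5(1492/21) = 1794/7.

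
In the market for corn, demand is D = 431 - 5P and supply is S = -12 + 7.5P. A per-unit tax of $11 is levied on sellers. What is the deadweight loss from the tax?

Deadweight loss = 181.5

Pre-tax equilibrium: P* = 35.44, Q* = 253.8.
Tax on sellers shifts supply to S = -12 + 7.5(P − 11) = -94.5 + 7.5P.
431 - 5P = -94.5 + 7.5P gives buyer price Pb = 42.04; sellers receive Ps = 42.04 − 11 = 31.04.
New quantity: Q = 431 − 5(42.04) = 220.8.
DWL = ½ × 11 × (253.8 − 220.8) = 181.5.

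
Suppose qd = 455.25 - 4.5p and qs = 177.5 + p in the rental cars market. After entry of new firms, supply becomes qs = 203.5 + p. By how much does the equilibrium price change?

Original equilibrium: p* = 50.5, q* = 228.
New equilibrium: 455.25 - 4.5p = 203.5 + p, so 251.75 = 5.5p and p' = 1007/22; q' = 455.25 − 4.5(1007/22) = 2742/11.
Change in price: 1007/22 − 50.5 = -52/11.

Δp = -52/11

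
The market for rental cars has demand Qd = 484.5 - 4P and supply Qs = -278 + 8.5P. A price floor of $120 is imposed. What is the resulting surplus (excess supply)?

Equilibrium price would be P* = 61, so the floor at 120 binds.
At P = 120: Qd = 4.5, Qs = 742.
Surplus = 742 − 4.5 = 737.5.

Surplus = 737.5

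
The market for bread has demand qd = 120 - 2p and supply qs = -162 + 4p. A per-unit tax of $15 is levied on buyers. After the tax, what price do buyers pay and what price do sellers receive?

Pre-tax equilibrium: p* = 47, q* = 26.
Tax on buyers shifts demand to qd = 120 − 2(p + 15) = 90 - 2p.
90 - 2p = -162 + 4p gives seller price ps = 42; buyers pay pb = 42 + 15 = 57.
New quantity: q = 120 − 2(57) = 6.

Buyers pay $57, sellers receive $42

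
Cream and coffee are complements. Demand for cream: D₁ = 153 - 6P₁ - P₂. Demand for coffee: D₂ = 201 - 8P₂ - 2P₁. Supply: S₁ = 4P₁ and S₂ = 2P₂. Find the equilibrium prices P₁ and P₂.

Market 1: 153 - 6P₁ - P₂ = 4P₁ → 10P₁ + P₂ = 153.
Market 2: 10P₂ + 2P₁ = 201.
Eliminating P₂: 10×(1) − 1×(2) gives 98P₁ = 1329, so P₁ = 1329/98.
Back-substitute into (2): P₂ = (201 − 2×1329/98) / 10 = 852/49.

P₁ = 1329/98, P₂ = 852/49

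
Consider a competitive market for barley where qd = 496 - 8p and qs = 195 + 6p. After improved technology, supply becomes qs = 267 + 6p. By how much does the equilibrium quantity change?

Original equilibrium: p* = 21.5, q* = 324.
New equilibrium: 496 - 8p = 267 + 6p, so 229 = 14p and p' = 229/14; q' = 496 − 8(229/14) = 2556/7.
Change in quantity: 2556/7 − 324 = 288/7.

Δq = 288/7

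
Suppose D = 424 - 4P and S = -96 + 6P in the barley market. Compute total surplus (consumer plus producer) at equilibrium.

Equilibrium: 424 - 4P = -96 + 6P gives P* = 52, Q* = 216.
Demand choke price: P = 106; supply starts at P = 16.
CS = ½(106 − 52)(216) = 5832; PS = ½(52 − 16)(216) = 3888.

Total surplus = 9720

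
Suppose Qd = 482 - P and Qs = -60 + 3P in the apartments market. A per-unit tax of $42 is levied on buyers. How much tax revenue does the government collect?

Pre-tax equilibrium: P* = 135.5, Q* = 346.5.
Tax on buyers shifts demand to Qd = 482 − 1(P + 42) = 440 - P.
440 - P = -60 + 3P gives seller price Ps = 125; buyers pay Pb = 125 + 42 = 167.
New quantity: Q = 482 − 1(167) = 315.
Revenue = 42 × 315 = 13230.

Tax revenue = 13230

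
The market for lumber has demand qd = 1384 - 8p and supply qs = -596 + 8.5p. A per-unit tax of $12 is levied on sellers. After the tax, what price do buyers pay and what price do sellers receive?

Pre-tax equilibrium: p* = 120, q* = 424.
Tax on sellers shifts supply to qs = -596 + 8.5(p − 12) = -698 + 8.5p.
1384 - 8p = -698 + 8.5p gives buyer price pb = 1388/11; sellers receive ps = 1388/11 − 12 = 1256/11.
New quantity: q = 1384 − 8(1388/11) = 4120/11.

Buyers pay 1388/11, sellers receive 1256/11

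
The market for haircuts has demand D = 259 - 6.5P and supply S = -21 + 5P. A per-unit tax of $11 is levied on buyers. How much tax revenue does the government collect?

Pre-tax equilibrium: P* = 560/23, Q* = 2317/23.
Tax on buyers shifts demand to D = 259 − 6.5(P + 11) = 187.5 - 6.5P.
187.5 - 6.5P = -21 + 5P gives seller price Ps = 417/23; buyers pay Pb = 417/23 + 11 = 670/23.
New quantity: Q = 259 − 6.5(670/23) = 1602/23.
Revenue = 11 × 1602/23 = 17622/23.

Tax revenue = 17622/23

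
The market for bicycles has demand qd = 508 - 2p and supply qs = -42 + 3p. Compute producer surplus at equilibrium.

Equilibrium: 508 - 2p = -42 + 3p gives p* = 110, q* = 288.
Supply starts at p = 14 (where qs = 0).
PS = ½(110 − 14)(288) = 13824.

Producer surplus = 13824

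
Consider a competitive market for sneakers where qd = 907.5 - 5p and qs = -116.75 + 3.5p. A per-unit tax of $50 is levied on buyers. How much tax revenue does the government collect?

Tax revenue = 171750/17

Pre-tax equilibrium: p* = 120.5, q* = 305.
Tax on buyers shifts demand to qd = 907.5 − 5(p + 50) = 657.5 - 5p.
657.5 - 5p = -116.75 + 3.5p gives seller price ps = 3097/34; buyers pay pb = 3097/34 + 50 = 4797/34.
New quantity: q = 907.5 − 5(4797/34) = 3435/17.
Revenue = 50 × 3435/17 = 171750/17.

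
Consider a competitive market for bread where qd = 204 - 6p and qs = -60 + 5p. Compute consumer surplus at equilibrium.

Consumer surplus = 300

Equilibrium: 204 - 6p = -60 + 5p gives p* = 24, q* = 60.
Demand choke price (qd = 0): p = 34.
CS = ½(34 − 24)(60) = 300.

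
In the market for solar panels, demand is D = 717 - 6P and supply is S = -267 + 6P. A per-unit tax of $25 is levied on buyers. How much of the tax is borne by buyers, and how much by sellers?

Buyers bear $12.5, sellers bear $12.5

Pre-tax equilibrium: P* = 82, Q* = 225.
Tax on buyers shifts demand to D = 717 − 6(P + 25) = 567 - 6P.
567 - 6P = -267 + 6P gives seller price Ps = 69.5; buyers pay Pb = 69.5 + 25 = 94.5.
New quantity: Q = 717 − 6(94.5) = 150.
Buyer burden = 94.5 − 82 = 12.5; seller burden = 82 − 69.5 = 12.5.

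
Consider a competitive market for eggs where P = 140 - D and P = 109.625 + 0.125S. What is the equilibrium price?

Set the two price expressions equal: 140 - Q = 109.625 + 0.125Q.
30.375 = 1.125Q, so Q* = 27.
P* = 140 − (1)(27) = 113.

P* = 113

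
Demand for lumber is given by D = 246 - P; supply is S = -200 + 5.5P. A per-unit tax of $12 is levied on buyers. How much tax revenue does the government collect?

Pre-tax equilibrium: P* = 892/13, Q* = 2306/13.
Tax on buyers shifts demand to D = 246 − 1(P + 12) = 234 - P.
234 - P = -200 + 5.5P gives seller price Ps = 868/13; buyers pay Pb = 868/13 + 12 = 1024/13.
New quantity: Q = 246 − 1(1024/13) = 2174/13.
Revenue = 12 × 2174/13 = 26088/13.

Tax revenue = 26088/13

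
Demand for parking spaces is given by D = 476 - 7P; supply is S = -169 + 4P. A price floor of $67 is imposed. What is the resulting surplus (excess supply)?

Equilibrium price would be P* = 645/11, so the floor at 67 binds.
At P = 67: D = 7, S = 99.
Surplus = 99 − 7 = 92.

Surplus = 92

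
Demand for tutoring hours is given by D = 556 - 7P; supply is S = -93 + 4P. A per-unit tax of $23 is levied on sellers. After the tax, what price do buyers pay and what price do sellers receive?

Pre-tax equilibrium: P* = 59, Q* = 143.
Tax on sellers shifts supply to S = -93 + 4(P − 23) = -185 + 4P.
556 - 7P = -185 + 4P gives buyer price Pb = 741/11; sellers receive Ps = 741/11 − 23 = 488/11.
New quantity: Q = 556 − 7(741/11) = 929/11.

Buyers pay 741/11, sellers receive 488/11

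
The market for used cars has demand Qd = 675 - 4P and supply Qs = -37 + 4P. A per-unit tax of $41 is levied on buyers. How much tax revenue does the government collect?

Tax revenue = 9717

Pre-tax equilibrium: P* = 89, Q* = 319.
Tax on buyers shifts demand to Qd = 675 − 4(P + 41) = 511 - 4P.
511 - 4P = -37 + 4P gives seller price Ps = 68.5; buyers pay Pb = 68.5 + 41 = 109.5.
New quantity: Q = 675 − 4(109.5) = 237.
Revenue = 41 × 237 = 9717.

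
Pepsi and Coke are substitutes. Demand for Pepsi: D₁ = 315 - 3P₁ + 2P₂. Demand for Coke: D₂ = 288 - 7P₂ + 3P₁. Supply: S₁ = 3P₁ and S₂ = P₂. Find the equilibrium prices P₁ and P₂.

Market 1: 315 - 3P₁ + 2P₂ = 3P₁ → 6P₁ - 2P₂ = 315.
Market 2: 8P₂ - 3P₁ = 288.
Eliminating P₂: 8×(1) + 2×(2) gives 42P₁ = 3096, so P₁ = 516/7.
Back-substitute into (2): P₂ = (288 + 3×516/7) / 8 = 891/14.

P₁ = 516/7, P₂ = 891/14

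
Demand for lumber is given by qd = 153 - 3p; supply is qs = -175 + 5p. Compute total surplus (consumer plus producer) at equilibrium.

Equilibrium: 153 - 3p = -175 + 5p gives p* = 41, q* = 30.
Demand choke price: p = 51; supply starts at p = 35.
CS = ½(51 − 41)(30) = 150; PS = ½(41 − 35)(30) = 90.

Total surplus = 240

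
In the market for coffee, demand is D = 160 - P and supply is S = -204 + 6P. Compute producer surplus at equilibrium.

Producer surplus = 972

Equilibrium: 160 - P = -204 + 6P gives P* = 52, Q* = 108.
Supply starts at P = 34 (where S = 0).
PS = ½(52 − 34)(108) = 972.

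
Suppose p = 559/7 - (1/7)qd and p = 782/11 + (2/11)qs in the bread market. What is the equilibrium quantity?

q* = 27

Set the two price expressions equal: 559/7 - (1/7)q = 782/11 + (2/11)q.
675/77 = (25/77)q, so q* = 27.
p* = 559/7 − (1/7)(27) = 76.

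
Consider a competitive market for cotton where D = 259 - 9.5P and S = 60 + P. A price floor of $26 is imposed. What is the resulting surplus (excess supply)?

Surplus = 74

Equilibrium price would be P* = 398/21, so the floor at 26 binds.
At P = 26: D = 12, S = 86.
Surplus = 86 − 12 = 74.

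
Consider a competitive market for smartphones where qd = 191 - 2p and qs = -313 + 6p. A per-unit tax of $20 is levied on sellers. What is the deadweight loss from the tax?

Pre-tax equilibrium: p* = 63, q* = 65.
Tax on sellers shifts supply to qs = -313 + 6(p − 20) = -433 + 6p.
191 - 2p = -433 + 6p gives buyer price pb = 78; sellers receive ps = 78 − 20 = 58.
New quantity: q = 191 − 2(78) = 35.
DWL = ½ × 20 × (65 − 35) = 300.

Deadweight loss = 300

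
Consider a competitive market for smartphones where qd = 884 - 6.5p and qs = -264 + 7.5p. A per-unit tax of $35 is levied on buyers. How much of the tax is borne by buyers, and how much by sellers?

Buyers bear $18.75, sellers bear $16.25

Pre-tax equilibrium: p* = 82, q* = 351.
Tax on buyers shifts demand to qd = 884 − 6.5(p + 35) = 656.5 - 6.5p.
656.5 - 6.5p = -264 + 7.5p gives seller price ps = 65.75; buyers pay pb = 65.75 + 35 = 100.75.
New quantity: q = 884 − 6.5(100.75) = 229.125.
Buyer burden = 100.75 − 82 = 18.75; seller burden = 82 − 65.75 = 16.25.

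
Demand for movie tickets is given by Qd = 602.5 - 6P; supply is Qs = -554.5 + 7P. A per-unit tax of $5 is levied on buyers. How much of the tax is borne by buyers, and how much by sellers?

Buyers bear 35/13, sellers bear 30/13

Pre-tax equilibrium: P* = 89, Q* = 68.5.
Tax on buyers shifts demand to Qd = 602.5 − 6(P + 5) = 572.5 - 6P.
572.5 - 6P = -554.5 + 7P gives seller price Ps = 1127/13; buyers pay Pb = 1127/13 + 5 = 1192/13.
New quantity: Q = 602.5 − 6(1192/13) = 1361/26.
Buyer burden = 1192/13 − 89 = 35/13; seller burden = 89 − 1127/13 = 30/13.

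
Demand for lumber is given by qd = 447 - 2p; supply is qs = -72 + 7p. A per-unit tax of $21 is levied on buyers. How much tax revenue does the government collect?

Pre-tax equilibrium: p* = 173/3, q* = 995/3.
Tax on buyers shifts demand to qd = 447 − 2(p + 21) = 405 - 2p.
405 - 2p = -72 + 7p gives seller price ps = 53; buyers pay pb = 53 + 21 = 74.
New quantity: q = 447 − 2(74) = 299.
Revenue = 21 × 299 = 6279.

Tax revenue = 6279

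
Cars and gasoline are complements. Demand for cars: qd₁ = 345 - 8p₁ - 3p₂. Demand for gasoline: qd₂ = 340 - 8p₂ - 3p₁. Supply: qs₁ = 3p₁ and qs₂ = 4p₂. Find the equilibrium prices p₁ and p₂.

p₁ = 1040/41, p₂ = 2705/123

Market 1: 345 - 8p₁ - 3p₂ = 3p₁ → 11p₁ + 3p₂ = 345.
Market 2: 12p₂ + 3p₁ = 340.
Eliminating p₂: 12×(1) − 3×(2) gives 123p₁ = 3120, so p₁ = 1040/41.
Back-substitute into (2): p₂ = (340 − 3×1040/41) / 12 = 2705/123.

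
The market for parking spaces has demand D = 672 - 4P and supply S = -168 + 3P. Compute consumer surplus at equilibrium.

Equilibrium: 672 - 4P = -168 + 3P gives P* = 120, Q* = 192.
Demand choke price (D = 0): P = 168.
CS = ½(168 − 120)(192) = 4608.

Consumer surplus = 4608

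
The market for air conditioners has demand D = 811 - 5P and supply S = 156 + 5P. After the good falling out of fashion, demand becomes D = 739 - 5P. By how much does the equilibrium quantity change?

ΔQ = -36

Original equilibrium: P* = 65.5, Q* = 483.5.
New equilibrium: 739 - 5P = 156 + 5P, so 583 = 10P and P' = 58.3; Q' = 739 − 5(58.3) = 447.5.
Change in quantity: 447.5 − 483.5 = -36.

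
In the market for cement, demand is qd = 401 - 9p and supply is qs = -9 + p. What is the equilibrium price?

p* = 41

Set qd = qs: 401 - 9p = -9 + p.
410 = 10p, so p* = 41.
q* = 401 − 9(41) = 32.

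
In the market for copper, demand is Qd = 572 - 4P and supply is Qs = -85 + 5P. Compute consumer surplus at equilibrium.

Equilibrium: 572 - 4P = -85 + 5P gives P* = 73, Q* = 280.
Demand choke price (Qd = 0): P = 143.
CS = ½(143 − 73)(280) = 9800.

Consumer surplus = 9800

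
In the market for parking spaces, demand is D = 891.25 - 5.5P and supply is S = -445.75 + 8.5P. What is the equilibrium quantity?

Set D = S: 891.25 - 5.5P = -445.75 + 8.5P.
1337 = 14P, so P* = 95.5.
Q* = 891.25 − 5.5(95.5) = 366.

Q* = 366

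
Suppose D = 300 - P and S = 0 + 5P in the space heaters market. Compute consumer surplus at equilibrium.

Consumer surplus = 31250

Equilibrium: 300 - P = 0 + 5P gives P* = 50, Q* = 250.
Demand choke price (D = 0): P = 300.
CS = ½(300 − 50)(250) = 31250.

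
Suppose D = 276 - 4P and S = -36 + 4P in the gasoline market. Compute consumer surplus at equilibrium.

Equilibrium: 276 - 4P = -36 + 4P gives P* = 39, Q* = 120.
Demand choke price (D = 0): P = 69.
CS = ½(69 − 39)(120) = 1800.

Consumer surplus = 1800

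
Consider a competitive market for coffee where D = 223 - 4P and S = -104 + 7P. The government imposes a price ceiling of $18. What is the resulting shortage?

Shortage = 129

Equilibrium price would be P* = 327/11, so the ceiling at 18 binds.
At P = 18: D = 223 − 4(18) = 151, S = -104 + 7(18) = 22.
Shortage = 151 − 22 = 129.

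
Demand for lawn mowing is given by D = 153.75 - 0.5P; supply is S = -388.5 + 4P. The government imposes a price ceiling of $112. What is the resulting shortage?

Shortage = 38.25

Equilibrium price would be P* = 120.5, so the ceiling at 112 binds.
At P = 112: D = 153.75 − 0.5(112) = 97.75, S = -388.5 + 4(112) = 59.5.
Shortage = 97.75 − 59.5 = 38.25.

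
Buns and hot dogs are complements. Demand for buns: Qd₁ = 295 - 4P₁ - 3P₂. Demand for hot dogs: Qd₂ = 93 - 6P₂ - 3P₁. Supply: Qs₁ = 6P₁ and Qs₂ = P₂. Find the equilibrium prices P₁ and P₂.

P₁ = 1786/61, P₂ = 45/61

Market 1: 295 - 4P₁ - 3P₂ = 6P₁ → 10P₁ + 3P₂ = 295.
Market 2: 7P₂ + 3P₁ = 93.
Eliminating P₂: 7×(1) − 3×(2) gives 61P₁ = 1786, so P₁ = 1786/61.
Back-substitute into (2): P₂ = (93 − 3×1786/61) / 7 = 45/61.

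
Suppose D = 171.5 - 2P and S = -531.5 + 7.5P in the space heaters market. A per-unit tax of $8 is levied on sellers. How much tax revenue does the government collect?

Pre-tax equilibrium: P* = 74, Q* = 23.5.
Tax on sellers shifts supply to S = -531.5 + 7.5(P − 8) = -591.5 + 7.5P.
171.5 - 2P = -591.5 + 7.5P gives buyer price Pb = 1526/19; sellers receive Ps = 1526/19 − 8 = 1374/19.
New quantity: Q = 171.5 − 2(1526/19) = 413/38.
Revenue = 8 × 413/38 = 1652/19.

Tax revenue = 1652/19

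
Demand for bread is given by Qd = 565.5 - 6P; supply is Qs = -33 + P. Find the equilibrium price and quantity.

Set Qd = Qs: 565.5 - 6P = -33 + P.
598.5 = 7P, so P* = 85.5.
Q* = 565.5 − 6(85.5) = 52.5.

P* = 85.5, Q* = 52.5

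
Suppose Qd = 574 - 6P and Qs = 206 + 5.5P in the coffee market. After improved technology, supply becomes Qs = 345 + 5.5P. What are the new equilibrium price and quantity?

Original equilibrium: P* = 32, Q* = 382.
New equilibrium: 574 - 6P = 345 + 5.5P, so 229 = 11.5P and P' = 458/23; Q' = 574 − 6(458/23) = 10454/23.

P' = 458/23, Q' = 10454/23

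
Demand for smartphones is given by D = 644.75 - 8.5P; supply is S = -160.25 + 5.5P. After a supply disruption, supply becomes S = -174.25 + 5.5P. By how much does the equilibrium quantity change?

ΔQ = -8.5

Original equilibrium: P* = 57.5, Q* = 156.
New equilibrium: 644.75 - 8.5P = -174.25 + 5.5P, so 819 = 14P and P' = 58.5; Q' = 644.75 − 8.5(58.5) = 147.5.
Change in quantity: 147.5 − 156 = -8.5.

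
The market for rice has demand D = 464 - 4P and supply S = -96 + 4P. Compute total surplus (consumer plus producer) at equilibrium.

Total surplus = 8464

Equilibrium: 464 - 4P = -96 + 4P gives P* = 70, Q* = 184.
Demand choke price: P = 116; supply starts at P = 24.
CS = ½(116 − 70)(184) = 4232; PS = ½(70 − 24)(184) = 4232.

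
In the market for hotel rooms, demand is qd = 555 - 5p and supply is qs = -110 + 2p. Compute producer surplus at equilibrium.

Producer surplus = 1600

Equilibrium: 555 - 5p = -110 + 2p gives p* = 95, q* = 80.
Supply starts at p = 55 (where qs = 0).
PS = ½(95 − 55)(80) = 1600.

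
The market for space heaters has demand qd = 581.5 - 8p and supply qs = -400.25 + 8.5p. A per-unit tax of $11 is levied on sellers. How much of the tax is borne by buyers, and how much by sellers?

Buyers bear 17/3, sellers bear 16/3

Pre-tax equilibrium: p* = 59.5, q* = 105.5.
Tax on sellers shifts supply to qs = -400.25 + 8.5(p − 11) = -493.75 + 8.5p.
581.5 - 8p = -493.75 + 8.5p gives buyer price pb = 391/6; sellers receive ps = 391/6 − 11 = 325/6.
New quantity: q = 581.5 − 8(391/6) = 361/6.
Buyer burden = 391/6 − 59.5 = 17/3; seller burden = 59.5 − 325/6 = 16/3.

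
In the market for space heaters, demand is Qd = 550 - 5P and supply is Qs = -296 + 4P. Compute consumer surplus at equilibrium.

Equilibrium: 550 - 5P = -296 + 4P gives P* = 94, Q* = 80.
Demand choke price (Qd = 0): P = 110.
CS = ½(110 − 94)(80) = 640.

Consumer surplus = 640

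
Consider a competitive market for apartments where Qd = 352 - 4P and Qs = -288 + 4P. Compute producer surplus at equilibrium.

Producer surplus = 128

Equilibrium: 352 - 4P = -288 + 4P gives P* = 80, Q* = 32.
Supply starts at P = 72 (where Qs = 0).
PS = ½(80 − 72)(32) = 128.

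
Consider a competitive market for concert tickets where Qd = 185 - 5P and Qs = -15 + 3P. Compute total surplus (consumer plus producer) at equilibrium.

Equilibrium: 185 - 5P = -15 + 3P gives P* = 25, Q* = 60.
Demand choke price: P = 37; supply starts at P = 5.
CS = ½(37 − 25)(60) = 360; PS = ½(25 − 5)(60) = 600.

Total surplus = 960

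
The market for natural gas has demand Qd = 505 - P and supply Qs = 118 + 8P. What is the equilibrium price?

Set Qd = Qs: 505 - P = 118 + 8P.
387 = 9P, so P* = 43.
Q* = 505 − 1(43) = 462.

P* = 43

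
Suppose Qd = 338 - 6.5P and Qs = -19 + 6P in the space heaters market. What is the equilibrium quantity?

Q* = 152.36

Set Qd = Qs: 338 - 6.5P = -19 + 6P.
357 = 12.5P, so P* = 28.56.
Q* = 338 − 6.5(28.56) = 152.36.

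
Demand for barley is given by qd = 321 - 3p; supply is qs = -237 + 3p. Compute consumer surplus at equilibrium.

Consumer surplus = 294

Equilibrium: 321 - 3p = -237 + 3p gives p* = 93, q* = 42.
Demand choke price (qd = 0): p = 107.
CS = ½(107 − 93)(42) = 294.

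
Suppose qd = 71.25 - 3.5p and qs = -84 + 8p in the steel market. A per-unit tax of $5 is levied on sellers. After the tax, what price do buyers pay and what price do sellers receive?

Pre-tax equilibrium: p* = 13.5, q* = 24.
Tax on sellers shifts supply to qs = -84 + 8(p − 5) = -124 + 8p.
71.25 - 3.5p = -124 + 8p gives buyer price pb = 781/46; sellers receive ps = 781/46 − 5 = 551/46.
New quantity: q = 71.25 − 3.5(781/46) = 272/23.

Buyers pay 781/46, sellers receive 551/46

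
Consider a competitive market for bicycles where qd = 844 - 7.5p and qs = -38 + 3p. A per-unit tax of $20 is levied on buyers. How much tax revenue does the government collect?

Tax revenue = 23960/7

Pre-tax equilibrium: p* = 84, q* = 214.
Tax on buyers shifts demand to qd = 844 − 7.5(p + 20) = 694 - 7.5p.
694 - 7.5p = -38 + 3p gives seller price ps = 488/7; buyers pay pb = 488/7 + 20 = 628/7.
New quantity: q = 844 − 7.5(628/7) = 1198/7.
Revenue = 20 × 1198/7 = 23960/7.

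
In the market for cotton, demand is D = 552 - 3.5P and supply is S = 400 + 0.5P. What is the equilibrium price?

P* = 38

Set D = S: 552 - 3.5P = 400 + 0.5P.
152 = 4P, so P* = 38.
Q* = 552 − 3.5(38) = 419.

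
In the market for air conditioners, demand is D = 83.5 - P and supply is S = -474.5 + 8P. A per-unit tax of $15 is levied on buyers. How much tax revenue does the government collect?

Pre-tax equilibrium: P* = 62, Q* = 21.5.
Tax on buyers shifts demand to D = 83.5 − 1(P + 15) = 68.5 - P.
68.5 - P = -474.5 + 8P gives seller price Ps = 181/3; buyers pay Pb = 181/3 + 15 = 226/3.
New quantity: Q = 83.5 − 1(226/3) = 49/6.
Revenue = 15 × 49/6 = 122.5.

Tax revenue = 122.5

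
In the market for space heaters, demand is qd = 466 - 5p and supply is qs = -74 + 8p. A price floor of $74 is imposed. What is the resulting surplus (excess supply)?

Surplus = 422

Equilibrium price would be p* = 540/13, so the floor at 74 binds.
At p = 74: qd = 96, qs = 518.
Surplus = 518 − 96 = 422.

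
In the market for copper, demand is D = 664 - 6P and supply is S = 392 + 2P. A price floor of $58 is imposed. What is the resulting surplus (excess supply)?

Surplus = 192

Equilibrium price would be P* = 34, so the floor at 58 binds.
At P = 58: D = 316, S = 508.
Surplus = 508 − 316 = 192.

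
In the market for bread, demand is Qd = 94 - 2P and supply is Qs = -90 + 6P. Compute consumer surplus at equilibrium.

Consumer surplus = 576

Equilibrium: 94 - 2P = -90 + 6P gives P* = 23, Q* = 48.
Demand choke price (Qd = 0): P = 47.
CS = ½(47 − 23)(48) = 576.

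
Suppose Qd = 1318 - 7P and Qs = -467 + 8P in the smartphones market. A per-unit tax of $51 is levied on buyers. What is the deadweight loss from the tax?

Deadweight loss = 4855.2

Pre-tax equilibrium: P* = 119, Q* = 485.
Tax on buyers shifts demand to Qd = 1318 − 7(P + 51) = 961 - 7P.
961 - 7P = -467 + 8P gives seller price Ps = 95.2; buyers pay Pb = 95.2 + 51 = 146.2.
New quantity: Q = 1318 − 7(146.2) = 294.6.
DWL = ½ × 51 × (485 − 294.6) = 4855.2.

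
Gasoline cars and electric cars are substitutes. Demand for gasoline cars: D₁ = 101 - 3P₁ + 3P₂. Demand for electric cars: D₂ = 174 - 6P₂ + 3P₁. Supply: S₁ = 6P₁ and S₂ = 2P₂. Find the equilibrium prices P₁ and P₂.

Market 1: 101 - 3P₁ + 3P₂ = 6P₁ → 9P₁ - 3P₂ = 101.
Market 2: 8P₂ - 3P₁ = 174.
Eliminating P₂: 8×(1) + 3×(2) gives 63P₁ = 1330, so P₁ = 190/9.
Back-substitute into (2): P₂ = (174 + 3×190/9) / 8 = 89/3.

P₁ = 190/9, P₂ = 89/3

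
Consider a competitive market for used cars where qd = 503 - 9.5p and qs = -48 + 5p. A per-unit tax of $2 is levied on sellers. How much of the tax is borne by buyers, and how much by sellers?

Buyers bear 20/29, sellers bear 38/29

Pre-tax equilibrium: p* = 38, q* = 142.
Tax on sellers shifts supply to qs = -48 + 5(p − 2) = -58 + 5p.
503 - 9.5p = -58 + 5p gives buyer price pb = 1122/29; sellers receive ps = 1122/29 − 2 = 1064/29.
New quantity: q = 503 − 9.5(1122/29) = 3928/29.
Buyer burden = 1122/29 − 38 = 20/29; seller burden = 38 − 1064/29 = 38/29.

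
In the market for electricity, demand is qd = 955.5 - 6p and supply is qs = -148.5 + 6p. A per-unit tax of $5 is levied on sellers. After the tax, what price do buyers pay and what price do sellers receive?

Pre-tax equilibrium: p* = 92, q* = 403.5.
Tax on sellers shifts supply to qs = -148.5 + 6(p − 5) = -178.5 + 6p.
955.5 - 6p = -178.5 + 6p gives buyer price pb = 94.5; sellers receive ps = 94.5 − 5 = 89.5.
New quantity: q = 955.5 − 6(94.5) = 388.5.

Buyers pay $94.5, sellers receive $89.5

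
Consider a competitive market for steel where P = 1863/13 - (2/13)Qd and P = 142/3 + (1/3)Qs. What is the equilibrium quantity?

Set the two price expressions equal: 1863/13 - (2/13)Q = 142/3 + (1/3)Q.
3743/39 = (19/39)Q, so Q* = 197.
P* = 1863/13 − (2/13)(197) = 113.

Q* = 197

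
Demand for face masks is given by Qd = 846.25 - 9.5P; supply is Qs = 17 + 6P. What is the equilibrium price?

P* = 53.5

Set Qd = Qs: 846.25 - 9.5P = 17 + 6P.
829.25 = 15.5P, so P* = 53.5.
Q* = 846.25 − 9.5(53.5) = 338.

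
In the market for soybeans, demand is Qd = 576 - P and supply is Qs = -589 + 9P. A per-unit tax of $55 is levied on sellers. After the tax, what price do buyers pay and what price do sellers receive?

Pre-tax equilibrium: P* = 116.5, Q* = 459.5.
Tax on sellers shifts supply to Qs = -589 + 9(P − 55) = -1084 + 9P.
576 - P = -1084 + 9P gives buyer price Pb = 166; sellers receive Ps = 166 − 55 = 111.
New quantity: Q = 576 − 1(166) = 410.

Buyers pay $166, sellers receive $111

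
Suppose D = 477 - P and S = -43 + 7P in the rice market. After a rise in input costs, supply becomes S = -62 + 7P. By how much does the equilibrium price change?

ΔP = 2.375

Original equilibrium: P* = 65, Q* = 412.
New equilibrium: 477 - P = -62 + 7P, so 539 = 8P and P' = 67.375; Q' = 477 − 1(67.375) = 409.625.
Change in price: 67.375 − 65 = 2.375.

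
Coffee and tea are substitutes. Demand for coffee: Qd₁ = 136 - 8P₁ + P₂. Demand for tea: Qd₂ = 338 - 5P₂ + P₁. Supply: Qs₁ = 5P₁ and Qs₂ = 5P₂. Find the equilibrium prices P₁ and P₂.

Market 1: 136 - 8P₁ + P₂ = 5P₁ → 13P₁ - P₂ = 136.
Market 2: 10P₂ - P₁ = 338.
Eliminating P₂: 10×(1) + 1×(2) gives 129P₁ = 1698, so P₁ = 566/43.
Back-substitute into (2): P₂ = (338 + 1×566/43) / 10 = 1510/43.

P₁ = 566/43, P₂ = 1510/43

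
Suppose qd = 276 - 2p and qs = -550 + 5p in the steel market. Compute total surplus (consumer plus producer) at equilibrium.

Equilibrium: 276 - 2p = -550 + 5p gives p* = 118, q* = 40.
Demand choke price: p = 138; supply starts at p = 110.
CS = ½(138 − 118)(40) = 400; PS = ½(118 − 110)(40) = 160.

Total surplus = 560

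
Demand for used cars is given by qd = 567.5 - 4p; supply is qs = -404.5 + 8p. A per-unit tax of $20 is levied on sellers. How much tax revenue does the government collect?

Pre-tax equilibrium: p* = 81, q* = 243.5.
Tax on sellers shifts supply to qs = -404.5 + 8(p − 20) = -564.5 + 8p.
567.5 - 4p = -564.5 + 8p gives buyer price pb = 283/3; sellers receive ps = 283/3 − 20 = 223/3.
New quantity: q = 567.5 − 4(283/3) = 1141/6.
Revenue = 20 × 1141/6 = 11410/3.

Tax revenue = 11410/3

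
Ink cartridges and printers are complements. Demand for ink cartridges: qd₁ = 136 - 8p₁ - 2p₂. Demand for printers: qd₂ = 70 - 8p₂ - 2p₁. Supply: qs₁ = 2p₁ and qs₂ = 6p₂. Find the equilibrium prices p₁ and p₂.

Market 1: 136 - 8p₁ - 2p₂ = 2p₁ → 10p₁ + 2p₂ = 136.
Market 2: 14p₂ + 2p₁ = 70.
Eliminating p₂: 14×(1) − 2×(2) gives 136p₁ = 1764, so p₁ = 441/34.
Back-substitute into (2): p₂ = (70 − 2×441/34) / 14 = 107/34.

p₁ = 441/34, p₂ = 107/34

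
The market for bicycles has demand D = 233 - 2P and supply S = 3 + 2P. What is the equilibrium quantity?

Q* = 118

Set D = S: 233 - 2P = 3 + 2P.
230 = 4P, so P* = 57.5.
Q* = 233 − 2(57.5) = 118.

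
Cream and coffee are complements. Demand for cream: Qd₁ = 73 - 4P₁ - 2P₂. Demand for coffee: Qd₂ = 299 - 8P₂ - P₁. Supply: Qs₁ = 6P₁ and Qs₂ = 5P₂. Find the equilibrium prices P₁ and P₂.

P₁ = 2.7421875, P₂ = 22.7890625

Market 1: 73 - 4P₁ - 2P₂ = 6P₁ → 10P₁ + 2P₂ = 73.
Market 2: 13P₂ + P₁ = 299.
Eliminating P₂: 13×(1) − 2×(2) gives 128P₁ = 351, so P₁ = 2.7421875.
Back-substitute into (2): P₂ = (299 − 1×2.7421875) / 13 = 22.7890625.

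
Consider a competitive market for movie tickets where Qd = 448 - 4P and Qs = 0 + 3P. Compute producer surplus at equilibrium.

Producer surplus = 6144

Equilibrium: 448 - 4P = 0 + 3P gives P* = 64, Q* = 192.
Supply starts at P = 0 (where Qs = 0).
PS = ½(64 − 0)(192) = 6144.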